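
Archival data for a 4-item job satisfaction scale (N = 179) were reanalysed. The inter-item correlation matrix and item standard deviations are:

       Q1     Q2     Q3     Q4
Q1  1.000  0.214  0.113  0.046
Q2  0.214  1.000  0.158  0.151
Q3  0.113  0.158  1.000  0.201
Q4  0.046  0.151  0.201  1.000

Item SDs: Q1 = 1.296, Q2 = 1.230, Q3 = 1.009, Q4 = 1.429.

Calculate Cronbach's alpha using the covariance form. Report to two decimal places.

α = 0.40

Σσ²ᵢ = 1.296² + 1.230² + 1.009² + 1.429² = 6.2526
Covariances σ_ij = r_ij · s_i · s_j:
  σ(Q1,Q2) = 0.214 × 1.296 × 1.230 = 0.3411
  σ(Q1,Q3) = 0.113 × 1.296 × 1.009 = 0.1478
  σ(Q1,Q4) = 0.046 × 1.296 × 1.429 = 0.0852
  σ(Q2,Q3) = 0.158 × 1.230 × 1.009 = 0.1961
  σ(Q2,Q4) = 0.151 × 1.230 × 1.429 = 0.2654
  σ(Q3,Q4) = 0.201 × 1.009 × 1.429 = 0.2898
σ²_T = Σσ²ᵢ + 2·Σσ_ij = 6.2526 + 2 × 1.3254 = 8.9034
α = (4/3)·(1 − 6.2526/8.9034) = 0.40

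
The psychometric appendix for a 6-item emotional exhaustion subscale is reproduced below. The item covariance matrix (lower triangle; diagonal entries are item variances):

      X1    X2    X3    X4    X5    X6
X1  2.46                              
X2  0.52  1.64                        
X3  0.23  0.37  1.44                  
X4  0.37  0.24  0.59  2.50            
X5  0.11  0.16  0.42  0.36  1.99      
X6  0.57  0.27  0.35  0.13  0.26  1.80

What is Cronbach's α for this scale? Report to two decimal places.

Cronbach's α = 0.55

sum of item variances = 2.46 + 1.64 + 1.44 + 2.50 + 1.99 + 1.80 = 11.83
Sum of the distinct covariances = 4.95
σ²_T = 11.83 + 2 × 4.95 = 21.73
α = (k/(k−1))·(1 − sum of item variances/σ²_T) = (6/5)·(1 − 11.83/21.73) = 0.55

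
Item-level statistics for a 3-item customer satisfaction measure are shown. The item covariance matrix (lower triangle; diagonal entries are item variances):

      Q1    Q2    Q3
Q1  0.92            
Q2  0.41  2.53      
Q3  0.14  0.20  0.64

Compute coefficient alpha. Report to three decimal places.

coefficient alpha = 0.403

sum of item variances = 0.92 + 2.53 + 0.64 = 4.09
Σ_{i<j} σ_ij = 0.75
σ²_T = 4.09 + 2 × 0.75 = 5.59
α = (k/(k−1))·(1 − sum of item variances/σ²_T) = (3/2)·(1 − 4.09/5.59) = 0.403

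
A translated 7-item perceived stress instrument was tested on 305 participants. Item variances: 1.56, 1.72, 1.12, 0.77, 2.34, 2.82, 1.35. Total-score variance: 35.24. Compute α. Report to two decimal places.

Σσᵢ² = 1.56 + 1.72 + 1.12 + 0.77 + 2.34 + 2.82 + 1.35 = 11.68
α = (k/(k−1))·(1 − Σσᵢ²/σ²_total) = (7/6)·(1 − 11.68/35.24) = 0.78

α = 0.78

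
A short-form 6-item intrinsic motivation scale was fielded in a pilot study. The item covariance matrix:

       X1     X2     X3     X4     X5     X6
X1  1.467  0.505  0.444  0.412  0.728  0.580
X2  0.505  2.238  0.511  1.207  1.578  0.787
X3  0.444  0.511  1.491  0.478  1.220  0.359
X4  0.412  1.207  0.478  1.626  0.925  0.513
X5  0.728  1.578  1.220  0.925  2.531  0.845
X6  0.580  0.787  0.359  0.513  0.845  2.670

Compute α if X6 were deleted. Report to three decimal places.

α = 0.789

Remaining items: X1, X2, X3, X4, X5 (k = 5).
Σσᵢ² = 1.467 + 2.238 + 1.491 + 1.626 + 2.531 = 9.353
σ²_T = 9.353 + 2 × 8.008 = 25.369
α (item deleted) = (5/4)·(1 − 9.353/25.369) = 0.789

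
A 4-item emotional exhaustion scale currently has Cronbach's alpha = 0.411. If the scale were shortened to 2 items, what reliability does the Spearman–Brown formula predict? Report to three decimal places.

Length factor m = 2/4 = 0.5000
α' = m·α / (1 − (1−m)·α)
   = 2/4 × 0.411 / (1 − (1 − 2/4) × 0.411)
   = 0.2055 / 0.7945 = 0.259

predicted reliability = 0.259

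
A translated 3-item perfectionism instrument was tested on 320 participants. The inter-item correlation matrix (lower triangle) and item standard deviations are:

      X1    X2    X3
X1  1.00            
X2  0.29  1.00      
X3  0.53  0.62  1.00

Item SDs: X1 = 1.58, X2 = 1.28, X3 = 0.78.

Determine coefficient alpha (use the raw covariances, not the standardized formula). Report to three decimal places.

α = 0.659

Σσ²ᵢ = 1.58² + 1.28² + 0.78² = 4.7432
Covariances σ_ij = r_ij · s_i · s_j:
  σ(X1,X2) = 0.29 × 1.58 × 1.28 = 0.5865
  σ(X1,X3) = 0.53 × 1.58 × 0.78 = 0.6532
  σ(X2,X3) = 0.62 × 1.28 × 0.78 = 0.6190
σ²_T = Σσ²ᵢ + 2·Σσ_ij = 4.7432 + 2 × 1.8587 = 8.4606
α = (3/2)·(1 − 4.7432/8.4606) = 0.659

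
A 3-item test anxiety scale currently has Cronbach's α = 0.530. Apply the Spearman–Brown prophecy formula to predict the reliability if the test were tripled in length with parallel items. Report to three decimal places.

Length factor m = 3
α' = m·α / (1 + (m−1)·α)
   = 3 × 0.530 / (1 + (3 − 1) × 0.530)
   = 1.5900 / 2.0600 = 0.772

predicted reliability = 0.772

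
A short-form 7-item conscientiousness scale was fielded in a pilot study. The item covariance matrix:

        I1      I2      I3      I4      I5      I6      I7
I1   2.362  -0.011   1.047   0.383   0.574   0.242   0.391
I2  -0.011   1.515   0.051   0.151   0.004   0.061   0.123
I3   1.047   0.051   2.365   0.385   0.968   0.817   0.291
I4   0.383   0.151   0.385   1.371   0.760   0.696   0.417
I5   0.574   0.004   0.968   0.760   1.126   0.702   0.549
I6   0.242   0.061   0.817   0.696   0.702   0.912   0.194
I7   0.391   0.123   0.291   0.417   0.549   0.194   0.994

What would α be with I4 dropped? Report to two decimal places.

α = 0.68

Remaining items: I1, I2, I3, I5, I6, I7 (k = 6).
ΣVar(i) = 2.362 + 1.515 + 2.365 + 1.126 + 0.912 + 0.994 = 9.274
Var(T) = 9.274 + 2 × 6.003 = 21.280
α (item deleted) = (6/5)·(1 − 9.274/21.280) = 0.68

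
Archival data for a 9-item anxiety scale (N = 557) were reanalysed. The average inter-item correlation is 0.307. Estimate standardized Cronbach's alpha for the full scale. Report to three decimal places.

Standardized α = k·r̄ / (1 + (k−1)·r̄) = 9 × 0.307 / (1 + 8 × 0.307)
  = 2.7630 / 3.4560 = 0.799

α = 0.799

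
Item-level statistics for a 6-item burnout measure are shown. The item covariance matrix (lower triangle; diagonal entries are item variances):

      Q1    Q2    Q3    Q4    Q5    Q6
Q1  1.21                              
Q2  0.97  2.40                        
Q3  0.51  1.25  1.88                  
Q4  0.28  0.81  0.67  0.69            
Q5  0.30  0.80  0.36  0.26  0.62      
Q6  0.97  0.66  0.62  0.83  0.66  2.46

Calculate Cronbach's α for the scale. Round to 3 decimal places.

Σσ²ᵢ = 1.21 + 2.40 + 1.88 + 0.69 + 0.62 + 2.46 = 9.26
Σ_{i<j} σ_ij = 9.95
σ²_T = 9.26 + 2 × 9.95 = 29.16
α = (k/(k−1))·(1 − Σσ²ᵢ/σ²_T) = (6/5)·(1 − 9.26/29.16) = 0.819

Cronbach's α = 0.819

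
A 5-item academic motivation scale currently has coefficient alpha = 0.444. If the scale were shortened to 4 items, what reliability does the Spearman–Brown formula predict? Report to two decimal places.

predicted reliability = 0.39

Length factor m = 4/5 = 0.8000
α' = m·α / (1 − (1−m)·α)
   = 4/5 × 0.444 / (1 − (1 − 4/5) × 0.444)
   = 0.3552 / 0.9112 = 0.39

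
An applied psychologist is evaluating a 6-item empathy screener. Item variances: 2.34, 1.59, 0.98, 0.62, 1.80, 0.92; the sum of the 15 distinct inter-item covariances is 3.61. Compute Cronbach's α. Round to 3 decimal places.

α = 0.560

ΣVar(i) = 2.34 + 1.59 + 0.98 + 0.62 + 1.80 + 0.92 = 8.25
Sum of distinct covariances = 3.61
σ²_total = ΣVar(i) + 2·Σcov = 8.25 + 2 × 3.61 = 15.47
α = (6/5)·(1 − 8.25/15.47) = 0.560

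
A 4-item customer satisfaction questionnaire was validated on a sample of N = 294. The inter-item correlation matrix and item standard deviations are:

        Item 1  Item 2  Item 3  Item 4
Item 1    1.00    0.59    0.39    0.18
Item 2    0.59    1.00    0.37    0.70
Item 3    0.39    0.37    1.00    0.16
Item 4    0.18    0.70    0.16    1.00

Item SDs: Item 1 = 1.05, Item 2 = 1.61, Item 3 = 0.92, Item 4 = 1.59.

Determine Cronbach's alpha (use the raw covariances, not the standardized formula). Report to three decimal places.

α = 0.728

Σσ²ᵢ = 1.05² + 1.61² + 0.92² + 1.59² = 7.0691
Covariances σ_ij = r_ij · s_i · s_j:
  σ(Item 1,Item 2) = 0.59 × 1.05 × 1.61 = 0.9974
  σ(Item 1,Item 3) = 0.39 × 1.05 × 0.92 = 0.3767
  σ(Item 1,Item 4) = 0.18 × 1.05 × 1.59 = 0.3005
  σ(Item 2,Item 3) = 0.37 × 1.61 × 0.92 = 0.5480
  σ(Item 2,Item 4) = 0.70 × 1.61 × 1.59 = 1.7919
  σ(Item 3,Item 4) = 0.16 × 0.92 × 1.59 = 0.2340
σ²_T = Σσ²ᵢ + 2·Σσ_ij = 7.0691 + 2 × 4.2485 = 15.5661
α = (4/3)·(1 − 7.0691/15.5661) = 0.728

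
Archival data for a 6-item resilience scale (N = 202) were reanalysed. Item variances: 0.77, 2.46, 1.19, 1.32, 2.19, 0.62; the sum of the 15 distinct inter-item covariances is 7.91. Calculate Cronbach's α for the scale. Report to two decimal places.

Σσ²ᵢ = 0.77 + 2.46 + 1.19 + 1.32 + 2.19 + 0.62 = 8.55
Sum of distinct covariances = 7.91
σ²_total = Σσ²ᵢ + 2·Σcov = 8.55 + 2 × 7.91 = 24.37
α = (6/5)·(1 − 8.55/24.37) = 0.78

Cronbach's α = 0.78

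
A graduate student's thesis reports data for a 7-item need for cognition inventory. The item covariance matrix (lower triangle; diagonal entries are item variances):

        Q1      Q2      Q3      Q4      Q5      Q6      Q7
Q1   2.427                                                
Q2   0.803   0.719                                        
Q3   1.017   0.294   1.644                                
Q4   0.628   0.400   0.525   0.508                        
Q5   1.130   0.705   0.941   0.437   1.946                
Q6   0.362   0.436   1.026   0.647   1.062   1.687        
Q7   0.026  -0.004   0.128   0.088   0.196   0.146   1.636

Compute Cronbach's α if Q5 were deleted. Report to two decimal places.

Cronbach's α = 0.72

Remaining items: Q1, Q2, Q3, Q4, Q6, Q7 (k = 6).
ΣVar(i) = 2.427 + 0.719 + 1.644 + 0.508 + 1.687 + 1.636 = 8.621
total variance = 8.621 + 2 × 6.522 = 21.665
α (item deleted) = (6/5)·(1 − 8.621/21.665) = 0.72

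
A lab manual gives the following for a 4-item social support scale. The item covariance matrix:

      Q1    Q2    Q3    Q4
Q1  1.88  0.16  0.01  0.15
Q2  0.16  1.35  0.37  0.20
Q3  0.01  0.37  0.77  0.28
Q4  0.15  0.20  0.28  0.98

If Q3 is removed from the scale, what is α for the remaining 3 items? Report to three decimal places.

α = 0.293

Remaining items: Q1, Q2, Q4 (k = 3).
sum of item variances = 1.88 + 1.35 + 0.98 = 4.21
σ²_T = 4.21 + 2 × 0.51 = 5.23
α (item deleted) = (3/2)·(1 − 4.21/5.23) = 0.293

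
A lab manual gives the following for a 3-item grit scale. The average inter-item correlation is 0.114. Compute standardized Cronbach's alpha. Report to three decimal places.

standardized Cronbach's alpha = 0.279

Standardized α = k·r̄ / (1 + (k−1)·r̄) = 3 × 0.114 / (1 + 2 × 0.114)
  = 0.3420 / 1.2280 = 0.279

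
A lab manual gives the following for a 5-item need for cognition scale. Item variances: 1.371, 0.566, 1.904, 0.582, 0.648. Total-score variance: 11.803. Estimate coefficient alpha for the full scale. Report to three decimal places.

Σσ²ᵢ = 1.371 + 0.566 + 1.904 + 0.582 + 0.648 = 5.071
α = (k/(k−1))·(1 − Σσ²ᵢ/Var(T)) = (5/4)·(1 − 5.071/11.803) = 0.713

α = 0.713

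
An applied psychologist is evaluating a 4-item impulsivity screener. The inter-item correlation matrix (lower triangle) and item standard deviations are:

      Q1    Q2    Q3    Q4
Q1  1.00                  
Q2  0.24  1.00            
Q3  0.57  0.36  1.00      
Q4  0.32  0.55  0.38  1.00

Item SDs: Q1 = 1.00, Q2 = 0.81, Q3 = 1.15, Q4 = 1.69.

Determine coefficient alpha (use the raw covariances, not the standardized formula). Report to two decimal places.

coefficient alpha = 0.70

Σσ²ᵢ = 1.00² + 0.81² + 1.15² + 1.69² = 5.8347
Covariances σ_ij = r_ij · s_i · s_j:
  σ(Q1,Q2) = 0.24 × 1.00 × 0.81 = 0.1944
  σ(Q1,Q3) = 0.57 × 1.00 × 1.15 = 0.6555
  σ(Q1,Q4) = 0.32 × 1.00 × 1.69 = 0.5408
  σ(Q2,Q3) = 0.36 × 0.81 × 1.15 = 0.3353
  σ(Q2,Q4) = 0.55 × 0.81 × 1.69 = 0.7529
  σ(Q3,Q4) = 0.38 × 1.15 × 1.69 = 0.7385
σ²_T = Σσ²ᵢ + 2·Σσ_ij = 5.8347 + 2 × 3.2174 = 12.2695
α = (4/3)·(1 − 5.8347/12.2695) = 0.70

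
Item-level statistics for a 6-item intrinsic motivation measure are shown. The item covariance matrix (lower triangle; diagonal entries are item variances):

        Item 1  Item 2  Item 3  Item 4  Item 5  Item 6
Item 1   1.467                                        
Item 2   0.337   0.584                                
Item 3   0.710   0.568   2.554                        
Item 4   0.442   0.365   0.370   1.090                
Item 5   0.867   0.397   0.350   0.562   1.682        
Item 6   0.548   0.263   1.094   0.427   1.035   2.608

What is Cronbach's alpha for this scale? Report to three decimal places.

Σσ²ᵢ = 1.467 + 0.584 + 2.554 + 1.090 + 1.682 + 2.608 = 9.985
Sum of the distinct covariances = 8.335
σ²_total = 9.985 + 2 × 8.335 = 26.655
α = (k/(k−1))·(1 − Σσ²ᵢ/σ²_total) = (6/5)·(1 − 9.985/26.655) = 0.750

Cronbach's alpha = 0.750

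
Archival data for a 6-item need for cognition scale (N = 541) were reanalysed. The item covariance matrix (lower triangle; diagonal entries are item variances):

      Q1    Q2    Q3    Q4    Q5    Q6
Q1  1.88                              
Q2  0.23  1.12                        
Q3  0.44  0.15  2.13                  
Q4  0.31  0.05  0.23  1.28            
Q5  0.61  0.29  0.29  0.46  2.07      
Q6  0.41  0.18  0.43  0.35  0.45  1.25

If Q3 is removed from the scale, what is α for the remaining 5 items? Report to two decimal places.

Remaining items: Q1, Q2, Q4, Q5, Q6 (k = 5).
ΣVar(i) = 1.88 + 1.12 + 1.28 + 2.07 + 1.25 = 7.60
σ²_T = 7.60 + 2 × 3.34 = 14.28
α (item deleted) = (5/4)·(1 − 7.60/14.28) = 0.58

α = 0.58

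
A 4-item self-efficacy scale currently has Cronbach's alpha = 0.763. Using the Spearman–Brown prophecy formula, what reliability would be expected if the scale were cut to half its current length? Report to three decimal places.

predicted reliability = 0.617

Length factor m = 1/2
α' = m·α / (1 − (1−m)·α)
   = 1/2 × 0.763 / (1 − (1 − 1/2) × 0.763)
   = 0.3815 / 0.6185 = 0.617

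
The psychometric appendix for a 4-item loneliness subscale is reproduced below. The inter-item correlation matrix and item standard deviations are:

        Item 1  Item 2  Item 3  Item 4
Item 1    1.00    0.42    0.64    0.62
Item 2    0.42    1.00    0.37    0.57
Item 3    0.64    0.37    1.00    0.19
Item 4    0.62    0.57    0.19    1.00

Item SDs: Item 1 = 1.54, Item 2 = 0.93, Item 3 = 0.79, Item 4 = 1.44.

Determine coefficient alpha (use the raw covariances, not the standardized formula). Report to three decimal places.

α = 0.766

Σσ²ᵢ = 1.54² + 0.93² + 0.79² + 1.44² = 5.9342
Covariances σ_ij = r_ij · s_i · s_j:
  σ(Item 1,Item 2) = 0.42 × 1.54 × 0.93 = 0.6015
  σ(Item 1,Item 3) = 0.64 × 1.54 × 0.79 = 0.7786
  σ(Item 1,Item 4) = 0.62 × 1.54 × 1.44 = 1.3749
  σ(Item 2,Item 3) = 0.37 × 0.93 × 0.79 = 0.2718
  σ(Item 2,Item 4) = 0.57 × 0.93 × 1.44 = 0.7633
  σ(Item 3,Item 4) = 0.19 × 0.79 × 1.44 = 0.2161
σ²_T = Σσ²ᵢ + 2·Σσ_ij = 5.9342 + 2 × 4.0062 = 13.9466
α = (4/3)·(1 − 5.9342/13.9466) = 0.766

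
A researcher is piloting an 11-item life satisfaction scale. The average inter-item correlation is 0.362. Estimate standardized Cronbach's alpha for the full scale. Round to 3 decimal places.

standardized Cronbach's alpha = 0.862

Standardized α = k·r̄ / (1 + (k−1)·r̄) = 11 × 0.362 / (1 + 10 × 0.362)
  = 3.9820 / 4.6200 = 0.862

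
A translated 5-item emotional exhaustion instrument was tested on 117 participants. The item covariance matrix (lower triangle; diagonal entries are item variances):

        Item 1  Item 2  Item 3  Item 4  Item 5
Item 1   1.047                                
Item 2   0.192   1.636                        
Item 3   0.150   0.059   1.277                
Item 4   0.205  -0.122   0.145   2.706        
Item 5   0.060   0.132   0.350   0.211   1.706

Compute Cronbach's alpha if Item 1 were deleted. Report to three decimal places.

α = 0.233

Remaining items: Item 2, Item 3, Item 4, Item 5 (k = 4).
Σσ²ᵢ = 1.636 + 1.277 + 2.706 + 1.706 = 7.325
σ²_total = 7.325 + 2 × 0.775 = 8.875
α (item deleted) = (4/3)·(1 − 7.325/8.875) = 0.233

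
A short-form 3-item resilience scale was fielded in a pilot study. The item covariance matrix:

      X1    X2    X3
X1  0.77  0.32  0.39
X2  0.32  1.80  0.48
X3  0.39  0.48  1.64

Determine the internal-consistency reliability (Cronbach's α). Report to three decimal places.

Σσ²ᵢ = 0.77 + 1.80 + 1.64 = 4.21
Sum of the distinct covariances = 1.19
Var(T) = 4.21 + 2 × 1.19 = 6.59
α = (k/(k−1))·(1 − Σσ²ᵢ/Var(T)) = (3/2)·(1 − 4.21/6.59) = 0.542

α = 0.542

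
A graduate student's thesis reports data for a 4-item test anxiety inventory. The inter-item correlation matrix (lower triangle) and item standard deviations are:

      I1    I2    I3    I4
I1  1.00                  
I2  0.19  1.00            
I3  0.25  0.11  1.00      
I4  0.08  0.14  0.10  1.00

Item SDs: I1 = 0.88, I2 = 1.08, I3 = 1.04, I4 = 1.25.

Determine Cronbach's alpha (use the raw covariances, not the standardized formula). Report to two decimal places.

α = 0.39

Σσ²ᵢ = 0.88² + 1.08² + 1.04² + 1.25² = 4.5849
Covariances σ_ij = r_ij · s_i · s_j:
  σ(I1,I2) = 0.19 × 0.88 × 1.08 = 0.1806
  σ(I1,I3) = 0.25 × 0.88 × 1.04 = 0.2288
  σ(I1,I4) = 0.08 × 0.88 × 1.25 = 0.0880
  σ(I2,I3) = 0.11 × 1.08 × 1.04 = 0.1236
  σ(I2,I4) = 0.14 × 1.08 × 1.25 = 0.1890
  σ(I3,I4) = 0.10 × 1.04 × 1.25 = 0.1300
σ²_T = Σσ²ᵢ + 2·Σσ_ij = 4.5849 + 2 × 0.9400 = 6.4649
α = (4/3)·(1 − 4.5849/6.4649) = 0.39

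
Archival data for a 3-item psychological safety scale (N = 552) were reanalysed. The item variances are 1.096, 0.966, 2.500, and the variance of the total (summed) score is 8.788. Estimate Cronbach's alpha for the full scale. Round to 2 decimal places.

α = 0.72

Σσ²ᵢ = 1.096 + 0.966 + 2.500 = 4.562
α = (k/(k−1))·(1 − Σσ²ᵢ/Var(T)) = (3/2)·(1 − 4.562/8.788) = 0.72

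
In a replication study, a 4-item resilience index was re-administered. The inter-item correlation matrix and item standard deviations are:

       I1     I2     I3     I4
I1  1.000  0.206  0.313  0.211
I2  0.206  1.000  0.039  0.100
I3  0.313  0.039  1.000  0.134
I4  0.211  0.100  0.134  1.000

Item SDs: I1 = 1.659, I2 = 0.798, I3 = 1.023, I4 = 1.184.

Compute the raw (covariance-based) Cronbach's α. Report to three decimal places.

Σσ²ᵢ = 1.659² + 0.798² + 1.023² + 1.184² = 5.8375
Covariances σ_ij = r_ij · s_i · s_j:
  σ(I1,I2) = 0.206 × 1.659 × 0.798 = 0.2727
  σ(I1,I3) = 0.313 × 1.659 × 1.023 = 0.5312
  σ(I1,I4) = 0.211 × 1.659 × 1.184 = 0.4145
  σ(I2,I3) = 0.039 × 0.798 × 1.023 = 0.0318
  σ(I2,I4) = 0.100 × 0.798 × 1.184 = 0.0945
  σ(I3,I4) = 0.134 × 1.023 × 1.184 = 0.1623
σ²_T = Σσ²ᵢ + 2·Σσ_ij = 5.8375 + 2 × 1.5070 = 8.8515
α = (4/3)·(1 − 5.8375/8.8515) = 0.454

Cronbach's α = 0.454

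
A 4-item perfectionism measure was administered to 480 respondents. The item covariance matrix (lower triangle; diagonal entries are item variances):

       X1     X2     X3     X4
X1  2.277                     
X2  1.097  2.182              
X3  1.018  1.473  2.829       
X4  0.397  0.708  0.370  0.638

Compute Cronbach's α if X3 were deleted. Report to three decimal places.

Cronbach's α = 0.695

Remaining items: X1, X2, X4 (k = 3).
sum of item variances = 2.277 + 2.182 + 0.638 = 5.097
total variance = 5.097 + 2 × 2.202 = 9.501
α (item deleted) = (3/2)·(1 − 5.097/9.501) = 0.695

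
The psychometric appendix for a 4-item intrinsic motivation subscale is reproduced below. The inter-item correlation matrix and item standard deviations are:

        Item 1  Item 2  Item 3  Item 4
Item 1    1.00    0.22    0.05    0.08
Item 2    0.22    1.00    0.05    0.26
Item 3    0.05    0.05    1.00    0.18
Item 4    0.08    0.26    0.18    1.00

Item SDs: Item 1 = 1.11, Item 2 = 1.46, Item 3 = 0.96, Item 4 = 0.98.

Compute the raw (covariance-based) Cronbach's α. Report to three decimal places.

α = 0.396

Σσ²ᵢ = 1.11² + 1.46² + 0.96² + 0.98² = 5.2457
Covariances σ_ij = r_ij · s_i · s_j:
  σ(Item 1,Item 2) = 0.22 × 1.11 × 1.46 = 0.3565
  σ(Item 1,Item 3) = 0.05 × 1.11 × 0.96 = 0.0533
  σ(Item 1,Item 4) = 0.08 × 1.11 × 0.98 = 0.0870
  σ(Item 2,Item 3) = 0.05 × 1.46 × 0.96 = 0.0701
  σ(Item 2,Item 4) = 0.26 × 1.46 × 0.98 = 0.3720
  σ(Item 3,Item 4) = 0.18 × 0.96 × 0.98 = 0.1693
σ²_T = Σσ²ᵢ + 2·Σσ_ij = 5.2457 + 2 × 1.1082 = 7.4621
α = (4/3)·(1 − 5.2457/7.4621) = 0.396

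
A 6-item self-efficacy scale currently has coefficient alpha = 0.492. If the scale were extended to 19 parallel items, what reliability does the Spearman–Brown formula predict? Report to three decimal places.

predicted reliability = 0.754

Length factor m = 19/6 = 3.1667
α' = m·α / (1 + (m−1)·α)
   = 19/6 × 0.492 / (1 + (19/6 − 1) × 0.492)
   = 1.5580 / 2.0660 = 0.754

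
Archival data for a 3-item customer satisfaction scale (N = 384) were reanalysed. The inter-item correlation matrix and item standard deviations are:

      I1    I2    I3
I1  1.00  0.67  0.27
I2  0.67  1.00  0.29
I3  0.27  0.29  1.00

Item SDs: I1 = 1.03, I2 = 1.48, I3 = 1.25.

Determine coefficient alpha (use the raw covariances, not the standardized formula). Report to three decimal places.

coefficient alpha = 0.663

Σσ²ᵢ = 1.03² + 1.48² + 1.25² = 4.8138
Covariances σ_ij = r_ij · s_i · s_j:
  σ(I1,I2) = 0.67 × 1.03 × 1.48 = 1.0213
  σ(I1,I3) = 0.27 × 1.03 × 1.25 = 0.3476
  σ(I2,I3) = 0.29 × 1.48 × 1.25 = 0.5365
σ²_T = Σσ²ᵢ + 2·Σσ_ij = 4.8138 + 2 × 1.9054 = 8.6246
α = (3/2)·(1 − 4.8138/8.6246) = 0.663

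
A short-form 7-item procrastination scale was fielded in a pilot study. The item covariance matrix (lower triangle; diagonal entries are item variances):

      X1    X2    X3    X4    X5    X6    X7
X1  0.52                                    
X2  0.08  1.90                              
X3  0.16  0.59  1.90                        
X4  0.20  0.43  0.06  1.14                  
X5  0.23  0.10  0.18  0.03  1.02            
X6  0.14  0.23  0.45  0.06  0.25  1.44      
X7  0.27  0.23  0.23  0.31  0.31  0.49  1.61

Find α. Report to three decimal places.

α = 0.599

ΣVar(i) = 0.52 + 1.90 + 1.90 + 1.14 + 1.02 + 1.44 + 1.61 = 9.53
Sum of off-diagonal covariances = 5.03
total variance = 9.53 + 2 × 5.03 = 19.59
α = (k/(k−1))·(1 − ΣVar(i)/total variance) = (7/6)·(1 − 9.53/19.59) = 0.599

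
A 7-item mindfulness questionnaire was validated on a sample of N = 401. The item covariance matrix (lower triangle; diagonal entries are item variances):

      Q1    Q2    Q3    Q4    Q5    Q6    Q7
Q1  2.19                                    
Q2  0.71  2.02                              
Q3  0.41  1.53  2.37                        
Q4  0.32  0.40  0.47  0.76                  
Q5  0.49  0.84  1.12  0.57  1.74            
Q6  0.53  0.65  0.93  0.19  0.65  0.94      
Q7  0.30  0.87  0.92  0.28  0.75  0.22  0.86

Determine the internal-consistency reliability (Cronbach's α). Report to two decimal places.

Cronbach's α = 0.83

ΣVar(i) = 2.19 + 2.02 + 2.37 + 0.76 + 1.74 + 0.94 + 0.86 = 10.88
Sum of the distinct covariances = 13.15
σ²_T = 10.88 + 2 × 13.15 = 37.18
α = (k/(k−1))·(1 − ΣVar(i)/σ²_T) = (7/6)·(1 − 10.88/37.18) = 0.83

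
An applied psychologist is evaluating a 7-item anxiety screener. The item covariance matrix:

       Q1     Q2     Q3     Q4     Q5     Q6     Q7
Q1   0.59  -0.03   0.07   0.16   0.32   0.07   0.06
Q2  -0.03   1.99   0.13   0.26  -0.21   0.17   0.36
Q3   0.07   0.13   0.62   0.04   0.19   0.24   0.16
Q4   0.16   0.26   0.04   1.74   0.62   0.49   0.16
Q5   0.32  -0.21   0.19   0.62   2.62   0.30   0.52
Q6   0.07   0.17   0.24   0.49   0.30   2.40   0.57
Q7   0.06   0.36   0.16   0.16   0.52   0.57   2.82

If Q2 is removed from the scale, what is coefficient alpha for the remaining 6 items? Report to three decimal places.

α = 0.509

Remaining items: Q1, Q3, Q4, Q5, Q6, Q7 (k = 6).
Σσ²ᵢ = 0.59 + 0.62 + 1.74 + 2.62 + 2.40 + 2.82 = 10.79
Var(T) = 10.79 + 2 × 3.97 = 18.73
α (item deleted) = (6/5)·(1 − 10.79/18.73) = 0.509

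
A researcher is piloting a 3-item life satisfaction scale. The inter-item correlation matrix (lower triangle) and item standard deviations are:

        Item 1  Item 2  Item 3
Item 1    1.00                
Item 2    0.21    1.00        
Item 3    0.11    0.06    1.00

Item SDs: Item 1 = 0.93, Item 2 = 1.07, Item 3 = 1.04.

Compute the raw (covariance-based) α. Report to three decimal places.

α = 0.297

Σσ²ᵢ = 0.93² + 1.07² + 1.04² = 3.0914
Covariances σ_ij = r_ij · s_i · s_j:
  σ(Item 1,Item 2) = 0.21 × 0.93 × 1.07 = 0.2090
  σ(Item 1,Item 3) = 0.11 × 0.93 × 1.04 = 0.1064
  σ(Item 2,Item 3) = 0.06 × 1.07 × 1.04 = 0.0668
σ²_T = Σσ²ᵢ + 2·Σσ_ij = 3.0914 + 2 × 0.3822 = 3.8558
α = (3/2)·(1 − 3.0914/3.8558) = 0.297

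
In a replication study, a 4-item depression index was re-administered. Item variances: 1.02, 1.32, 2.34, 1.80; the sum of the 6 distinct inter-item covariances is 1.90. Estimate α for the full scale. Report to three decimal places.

α = 0.493

Σσᵢ² = 1.02 + 1.32 + 2.34 + 1.80 = 6.48
Sum of distinct covariances = 1.90
σ²_T = Σσᵢ² + 2·Σcov = 6.48 + 2 × 1.90 = 10.28
α = (4/3)·(1 − 6.48/10.28) = 0.493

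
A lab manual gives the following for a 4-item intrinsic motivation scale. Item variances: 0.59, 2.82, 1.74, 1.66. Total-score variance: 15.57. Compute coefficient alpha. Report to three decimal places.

α = 0.750

Σσᵢ² = 0.59 + 2.82 + 1.74 + 1.66 = 6.81
α = (k/(k−1))·(1 − Σσᵢ²/Var(T)) = (4/3)·(1 − 6.81/15.57) = 0.750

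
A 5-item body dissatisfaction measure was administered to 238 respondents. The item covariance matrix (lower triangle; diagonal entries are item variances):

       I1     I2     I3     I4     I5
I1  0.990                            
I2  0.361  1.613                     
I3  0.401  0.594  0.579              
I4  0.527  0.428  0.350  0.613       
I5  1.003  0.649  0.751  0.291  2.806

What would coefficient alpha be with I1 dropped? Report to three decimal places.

coefficient alpha = 0.696

Remaining items: I2, I3, I4, I5 (k = 4).
Σσᵢ² = 1.613 + 0.579 + 0.613 + 2.806 = 5.611
total variance = 5.611 + 2 × 3.063 = 11.737
α (item deleted) = (4/3)·(1 − 5.611/11.737) = 0.696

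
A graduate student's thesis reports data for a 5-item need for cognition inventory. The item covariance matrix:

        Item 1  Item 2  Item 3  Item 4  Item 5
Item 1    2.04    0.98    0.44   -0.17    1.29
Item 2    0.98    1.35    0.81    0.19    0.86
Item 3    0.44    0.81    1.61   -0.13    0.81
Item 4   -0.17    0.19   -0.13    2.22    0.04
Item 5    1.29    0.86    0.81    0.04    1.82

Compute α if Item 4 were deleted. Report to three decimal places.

α = 0.805

Remaining items: Item 1, Item 2, Item 3, Item 5 (k = 4).
Σσᵢ² = 2.04 + 1.35 + 1.61 + 1.82 = 6.82
σ²_total = 6.82 + 2 × 5.19 = 17.20
α (item deleted) = (4/3)·(1 − 6.82/17.20) = 0.805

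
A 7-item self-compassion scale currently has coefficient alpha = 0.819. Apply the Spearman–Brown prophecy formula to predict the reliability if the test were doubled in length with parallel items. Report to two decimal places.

predicted reliability = 0.90

Length factor m = 2
α' = m·α / (1 + (m−1)·α)
   = 2 × 0.819 / (1 + (2 − 1) × 0.819)
   = 1.6380 / 1.8190 = 0.90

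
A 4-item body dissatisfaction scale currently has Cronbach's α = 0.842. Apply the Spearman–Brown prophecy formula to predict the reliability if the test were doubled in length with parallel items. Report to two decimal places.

Length factor m = 2
α' = m·α / (1 + (m−1)·α)
   = 2 × 0.842 / (1 + (2 − 1) × 0.842)
   = 1.6840 / 1.8420 = 0.91

predicted reliability = 0.91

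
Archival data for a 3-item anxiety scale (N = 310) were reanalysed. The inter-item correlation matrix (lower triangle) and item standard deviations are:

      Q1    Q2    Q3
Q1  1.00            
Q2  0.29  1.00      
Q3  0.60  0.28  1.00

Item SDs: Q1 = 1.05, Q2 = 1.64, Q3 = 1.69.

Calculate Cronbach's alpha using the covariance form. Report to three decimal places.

Σσ²ᵢ = 1.05² + 1.64² + 1.69² = 6.6482
Covariances σ_ij = r_ij · s_i · s_j:
  σ(Q1,Q2) = 0.29 × 1.05 × 1.64 = 0.4994
  σ(Q1,Q3) = 0.60 × 1.05 × 1.69 = 1.0647
  σ(Q2,Q3) = 0.28 × 1.64 × 1.69 = 0.7760
σ²_T = Σσ²ᵢ + 2·Σσ_ij = 6.6482 + 2 × 2.3401 = 11.3284
α = (3/2)·(1 − 6.6482/11.3284) = 0.620

Cronbach's alpha = 0.620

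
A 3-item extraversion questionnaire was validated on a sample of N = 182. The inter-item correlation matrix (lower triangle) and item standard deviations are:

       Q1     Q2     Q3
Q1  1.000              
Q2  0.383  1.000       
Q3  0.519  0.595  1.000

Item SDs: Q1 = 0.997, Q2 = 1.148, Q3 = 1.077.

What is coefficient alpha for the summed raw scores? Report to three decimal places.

Σσ²ᵢ = 0.997² + 1.148² + 1.077² = 3.4718
Covariances σ_ij = r_ij · s_i · s_j:
  σ(Q1,Q2) = 0.383 × 0.997 × 1.148 = 0.4384
  σ(Q1,Q3) = 0.519 × 0.997 × 1.077 = 0.5573
  σ(Q2,Q3) = 0.595 × 1.148 × 1.077 = 0.7357
σ²_T = Σσ²ᵢ + 2·Σσ_ij = 3.4718 + 2 × 1.7314 = 6.9346
α = (3/2)·(1 − 3.4718/6.9346) = 0.749

coefficient alpha = 0.749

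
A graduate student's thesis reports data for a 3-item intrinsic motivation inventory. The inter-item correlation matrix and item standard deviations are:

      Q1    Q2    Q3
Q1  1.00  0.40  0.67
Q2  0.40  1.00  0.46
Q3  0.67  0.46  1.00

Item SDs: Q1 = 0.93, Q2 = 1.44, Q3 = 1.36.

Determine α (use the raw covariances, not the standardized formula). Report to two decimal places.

α = 0.73

Σσ²ᵢ = 0.93² + 1.44² + 1.36² = 4.7881
Covariances σ_ij = r_ij · s_i · s_j:
  σ(Q1,Q2) = 0.40 × 0.93 × 1.44 = 0.5357
  σ(Q1,Q3) = 0.67 × 0.93 × 1.36 = 0.8474
  σ(Q2,Q3) = 0.46 × 1.44 × 1.36 = 0.9009
σ²_T = Σσ²ᵢ + 2·Σσ_ij = 4.7881 + 2 × 2.2840 = 9.3561
α = (3/2)·(1 − 4.7881/9.3561) = 0.73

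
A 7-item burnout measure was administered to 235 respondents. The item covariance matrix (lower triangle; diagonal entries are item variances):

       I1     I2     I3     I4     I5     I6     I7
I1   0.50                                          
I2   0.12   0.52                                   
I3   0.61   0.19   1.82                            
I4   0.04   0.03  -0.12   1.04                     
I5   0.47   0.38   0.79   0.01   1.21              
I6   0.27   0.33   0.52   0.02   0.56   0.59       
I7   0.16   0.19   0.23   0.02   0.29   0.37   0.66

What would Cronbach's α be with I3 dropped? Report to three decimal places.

Remaining items: I1, I2, I4, I5, I6, I7 (k = 6).
Σσᵢ² = 0.50 + 0.52 + 1.04 + 1.21 + 0.59 + 0.66 = 4.52
Var(T) = 4.52 + 2 × 3.26 = 11.04
α (item deleted) = (6/5)·(1 − 4.52/11.04) = 0.709

Cronbach's α = 0.709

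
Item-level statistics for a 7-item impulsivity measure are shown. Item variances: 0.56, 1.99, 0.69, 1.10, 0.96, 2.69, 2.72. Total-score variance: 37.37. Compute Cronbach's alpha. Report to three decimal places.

α = 0.832

Σσ²ᵢ = 0.56 + 1.99 + 0.69 + 1.10 + 0.96 + 2.69 + 2.72 = 10.71
α = (k/(k−1))·(1 − Σσ²ᵢ/total variance) = (7/6)·(1 − 10.71/37.37) = 0.832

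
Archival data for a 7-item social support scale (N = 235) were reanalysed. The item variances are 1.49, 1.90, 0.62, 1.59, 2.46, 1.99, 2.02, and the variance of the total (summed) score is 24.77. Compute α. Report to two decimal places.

Σσᵢ² = 1.49 + 1.90 + 0.62 + 1.59 + 2.46 + 1.99 + 2.02 = 12.07
α = (k/(k−1))·(1 − Σσᵢ²/Var(T)) = (7/6)·(1 − 12.07/24.77) = 0.60

α = 0.60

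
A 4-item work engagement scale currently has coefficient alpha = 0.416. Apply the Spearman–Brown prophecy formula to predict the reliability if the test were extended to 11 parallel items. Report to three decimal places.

predicted reliability = 0.662

Length factor m = 11/4 = 2.7500
α' = m·α / (1 + (m−1)·α)
   = 11/4 × 0.416 / (1 + (11/4 − 1) × 0.416)
   = 1.1440 / 1.7280 = 0.662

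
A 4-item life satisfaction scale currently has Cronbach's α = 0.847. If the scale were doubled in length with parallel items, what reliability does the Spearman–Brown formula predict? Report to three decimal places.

predicted reliability = 0.917

Length factor m = 2
α' = m·α / (1 + (m−1)·α)
   = 2 × 0.847 / (1 + (2 − 1) × 0.847)
   = 1.6940 / 1.8470 = 0.917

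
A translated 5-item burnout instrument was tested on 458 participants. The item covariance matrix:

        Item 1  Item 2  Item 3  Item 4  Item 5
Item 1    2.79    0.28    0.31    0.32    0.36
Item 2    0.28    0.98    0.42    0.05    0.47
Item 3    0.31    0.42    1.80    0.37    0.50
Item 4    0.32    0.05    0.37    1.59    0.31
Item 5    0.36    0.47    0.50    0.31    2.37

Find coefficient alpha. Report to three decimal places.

α = 0.520

Σσᵢ² = 2.79 + 0.98 + 1.80 + 1.59 + 2.37 = 9.53
Σ_{i<j} σ_ij = 3.39
σ²_total = 9.53 + 2 × 3.39 = 16.31
α = (k/(k−1))·(1 − Σσᵢ²/σ²_total) = (5/4)·(1 − 9.53/16.31) = 0.520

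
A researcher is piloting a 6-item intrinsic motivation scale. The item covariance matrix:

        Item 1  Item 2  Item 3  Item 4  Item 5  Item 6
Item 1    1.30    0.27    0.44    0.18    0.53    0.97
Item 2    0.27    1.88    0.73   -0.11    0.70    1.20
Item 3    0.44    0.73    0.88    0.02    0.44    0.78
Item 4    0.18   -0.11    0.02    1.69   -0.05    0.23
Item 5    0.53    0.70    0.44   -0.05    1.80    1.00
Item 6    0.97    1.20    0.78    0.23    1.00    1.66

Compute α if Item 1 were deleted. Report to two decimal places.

Remaining items: Item 2, Item 3, Item 4, Item 5, Item 6 (k = 5).
ΣVar(i) = 1.88 + 0.88 + 1.69 + 1.80 + 1.66 = 7.91
σ²_T = 7.91 + 2 × 4.94 = 17.79
α (item deleted) = (5/4)·(1 − 7.91/17.79) = 0.69

α = 0.69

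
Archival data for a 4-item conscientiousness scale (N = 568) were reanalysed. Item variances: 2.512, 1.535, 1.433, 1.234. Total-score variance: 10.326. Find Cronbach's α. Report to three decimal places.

Σσ²ᵢ = 2.512 + 1.535 + 1.433 + 1.234 = 6.714
α = (k/(k−1))·(1 − Σσ²ᵢ/Var(T)) = (4/3)·(1 − 6.714/10.326) = 0.466

α = 0.466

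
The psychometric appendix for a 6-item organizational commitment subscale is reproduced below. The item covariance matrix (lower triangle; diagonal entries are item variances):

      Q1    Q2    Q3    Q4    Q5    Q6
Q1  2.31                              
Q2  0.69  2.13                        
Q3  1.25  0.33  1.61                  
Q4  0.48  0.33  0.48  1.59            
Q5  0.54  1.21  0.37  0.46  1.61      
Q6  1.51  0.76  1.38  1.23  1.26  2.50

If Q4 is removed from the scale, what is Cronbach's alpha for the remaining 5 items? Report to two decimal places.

α = 0.81

Remaining items: Q1, Q2, Q3, Q5, Q6 (k = 5).
sum of item variances = 2.31 + 2.13 + 1.61 + 1.61 + 2.50 = 10.16
σ²_T = 10.16 + 2 × 9.30 = 28.76
α (item deleted) = (5/4)·(1 − 10.16/28.76) = 0.81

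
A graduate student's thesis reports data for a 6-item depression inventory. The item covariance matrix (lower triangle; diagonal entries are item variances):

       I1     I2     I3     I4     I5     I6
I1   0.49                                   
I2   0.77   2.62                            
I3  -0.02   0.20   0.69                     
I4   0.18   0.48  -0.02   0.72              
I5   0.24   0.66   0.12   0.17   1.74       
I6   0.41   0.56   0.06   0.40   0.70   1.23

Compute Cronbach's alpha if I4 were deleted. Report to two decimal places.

Remaining items: I1, I2, I3, I5, I6 (k = 5).
Σσᵢ² = 0.49 + 2.62 + 0.69 + 1.74 + 1.23 = 6.77
total variance = 6.77 + 2 × 3.70 = 14.17
α (item deleted) = (5/4)·(1 − 6.77/14.17) = 0.65

α = 0.65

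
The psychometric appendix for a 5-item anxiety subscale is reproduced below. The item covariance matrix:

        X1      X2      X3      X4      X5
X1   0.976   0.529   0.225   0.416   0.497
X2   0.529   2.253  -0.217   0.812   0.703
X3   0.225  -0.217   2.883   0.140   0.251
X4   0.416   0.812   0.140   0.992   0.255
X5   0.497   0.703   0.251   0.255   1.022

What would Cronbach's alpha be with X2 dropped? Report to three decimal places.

Remaining items: X1, X3, X4, X5 (k = 4).
Σσ²ᵢ = 0.976 + 2.883 + 0.992 + 1.022 = 5.873
σ²_T = 5.873 + 2 × 1.784 = 9.441
α (item deleted) = (4/3)·(1 − 5.873/9.441) = 0.504

α = 0.504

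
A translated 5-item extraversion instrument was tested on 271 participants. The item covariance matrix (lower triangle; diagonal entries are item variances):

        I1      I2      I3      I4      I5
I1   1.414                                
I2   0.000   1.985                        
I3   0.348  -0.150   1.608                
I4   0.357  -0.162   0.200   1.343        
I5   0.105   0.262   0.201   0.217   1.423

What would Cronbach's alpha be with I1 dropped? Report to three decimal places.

Cronbach's alpha = 0.202

Remaining items: I2, I3, I4, I5 (k = 4).
Σσᵢ² = 1.985 + 1.608 + 1.343 + 1.423 = 6.359
σ²_T = 6.359 + 2 × 0.568 = 7.495
α (item deleted) = (4/3)·(1 − 6.359/7.495) = 0.202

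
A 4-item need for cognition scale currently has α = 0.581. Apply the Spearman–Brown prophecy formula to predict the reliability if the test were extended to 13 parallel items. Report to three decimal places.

Length factor m = 13/4 = 3.2500
α' = m·α / (1 + (m−1)·α)
   = 13/4 × 0.581 / (1 + (13/4 − 1) × 0.581)
   = 1.8882 / 2.3072 = 0.818

predicted reliability = 0.818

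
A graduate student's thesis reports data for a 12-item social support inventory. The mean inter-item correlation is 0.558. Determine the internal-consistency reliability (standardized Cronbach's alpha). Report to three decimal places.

Standardized α = k·r̄ / (1 + (k−1)·r̄) = 12 × 0.558 / (1 + 11 × 0.558)
  = 6.6960 / 7.1380 = 0.938

standardized Cronbach's alpha = 0.938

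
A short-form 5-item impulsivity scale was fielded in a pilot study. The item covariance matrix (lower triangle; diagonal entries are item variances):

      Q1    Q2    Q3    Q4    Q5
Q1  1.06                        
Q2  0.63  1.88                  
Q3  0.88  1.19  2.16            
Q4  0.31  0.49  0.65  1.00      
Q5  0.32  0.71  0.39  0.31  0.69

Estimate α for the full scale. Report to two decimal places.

sum of item variances = 1.06 + 1.88 + 2.16 + 1.00 + 0.69 = 6.79
Sum of the distinct covariances = 5.88
σ²_total = 6.79 + 2 × 5.88 = 18.55
α = (k/(k−1))·(1 − sum of item variances/σ²_total) = (5/4)·(1 − 6.79/18.55) = 0.79

α = 0.79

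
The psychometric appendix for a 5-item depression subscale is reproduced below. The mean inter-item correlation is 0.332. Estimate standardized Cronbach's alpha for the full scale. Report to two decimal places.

Standardized α = k·r̄ / (1 + (k−1)·r̄) = 5 × 0.332 / (1 + 4 × 0.332)
  = 1.6600 / 2.3280 = 0.71

α = 0.71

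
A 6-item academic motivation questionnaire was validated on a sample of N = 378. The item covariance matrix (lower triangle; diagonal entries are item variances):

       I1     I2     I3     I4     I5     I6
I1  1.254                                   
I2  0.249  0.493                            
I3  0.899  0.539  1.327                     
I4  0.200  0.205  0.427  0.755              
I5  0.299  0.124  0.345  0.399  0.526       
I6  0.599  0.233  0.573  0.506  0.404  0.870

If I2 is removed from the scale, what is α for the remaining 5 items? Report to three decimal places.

α = 0.829

Remaining items: I1, I3, I4, I5, I6 (k = 5).
Σσ²ᵢ = 1.254 + 1.327 + 0.755 + 0.526 + 0.870 = 4.732
Var(T) = 4.732 + 2 × 4.651 = 14.034
α (item deleted) = (5/4)·(1 − 4.732/14.034) = 0.829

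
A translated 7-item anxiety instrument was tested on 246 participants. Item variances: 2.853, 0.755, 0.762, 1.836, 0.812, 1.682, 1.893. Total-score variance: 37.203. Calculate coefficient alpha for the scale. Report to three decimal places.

Σσ²ᵢ = 2.853 + 0.755 + 0.762 + 1.836 + 0.812 + 1.682 + 1.893 = 10.593
α = (k/(k−1))·(1 − Σσ²ᵢ/σ²_T) = (7/6)·(1 − 10.593/37.203) = 0.834

α = 0.834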